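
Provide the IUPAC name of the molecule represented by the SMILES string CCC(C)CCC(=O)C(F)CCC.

The longest carbon chain that includes the carbonyl has 10 carbons, so the parent hydride is decane.
The principal characteristic group is a ketone (C=O on an internal carbon), named with the suffix -one.
Number the chain so that numbering from this end puts the carbonyl group at C-5 rather than C-6.
That gives the carbonyl at C-5; a fluoro group at C-4; a methyl group at C-8.
Prefixes are listed alphabetically: fluoro, methyl.
The name is 4-fluoro-8-methyldecan-5-one.

4-fluoro-8-methyldecan-5-one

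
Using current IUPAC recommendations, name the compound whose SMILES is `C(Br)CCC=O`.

The longest carbon chain that includes the –CHO group has 4 carbons, so the parent hydride is butane.
The principal characteristic group is an aldehyde (terminal –CHO), named with the suffix -al.
Number the chain so that the aldehyde carbon is C-1 by definition.
That gives a bromo group at C-4.
Assembling the pieces gives 4-bromobutanal.

4-bromobutanal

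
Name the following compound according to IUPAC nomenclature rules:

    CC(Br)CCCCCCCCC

The parent chain contains 11 carbons (undecane).
Choose the numbering such that the substituent locant set {2} is lower than {10} at the first point of difference.
This places a bromo group at C-2.
Assembling the pieces gives 2-bromoundecane.

2-bromoundecane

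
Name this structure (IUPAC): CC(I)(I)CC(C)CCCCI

1,7,7-triiodo-5-methyloctane

The longest continuous carbon chain has 8 atoms, so the parent hydride is octane.
Number the chain so that the substituent locant set {1,5,7,7} is lower than {2,2,4,8} at the first point of difference.
This places iodo groups at C-1 and C-7 (×2); a methyl group at C-5.
Prefixes are listed alphabetically: iodo, methyl.
Assembling the pieces gives 1,7,7-triiodo-5-methyloctane.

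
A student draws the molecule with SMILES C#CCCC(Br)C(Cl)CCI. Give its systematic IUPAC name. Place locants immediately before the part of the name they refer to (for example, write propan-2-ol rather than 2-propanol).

The longest carbon chain that includes the multiple bond has 8 carbons, so the parent hydride is octane.
A C≡C triple bond in the chain gives the infix -yne-.
Choose the numbering such that numbering from this end puts the triple bond at C-1 rather than C-7.
This places the triple bond between C-1 and C-2; a bromo group at C-5; a chloro group at C-6; an iodo group at C-8.
Prefixes are listed alphabetically: bromo, chloro, iodo.
The name is 5-bromo-6-chloro-8-iodooct-1-yne.

5-bromo-6-chloro-8-iodooct-1-yne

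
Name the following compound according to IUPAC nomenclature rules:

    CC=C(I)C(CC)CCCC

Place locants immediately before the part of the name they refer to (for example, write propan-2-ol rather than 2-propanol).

Counting along the main chain through the multiple bond gives 8 carbons: the parent is octane.
The chain contains a C=C double bond, so the unsaturation ending is -ene.
Choose the numbering such that numbering from this end puts the double bond at C-2 rather than C-6.
That gives the double bond between C-2 and C-3; an ethyl group at C-4; an iodo group at C-3.
Prefixes are listed alphabetically: ethyl, iodo.
The name is 4-ethyl-3-iodooct-2-ene.

4-ethyl-3-iodooct-2-ene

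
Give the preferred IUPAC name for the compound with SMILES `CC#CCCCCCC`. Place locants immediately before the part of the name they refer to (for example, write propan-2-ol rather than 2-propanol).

Counting along the main chain through the multiple bond gives 9 carbons: the parent is nonane.
The chain contains a C≡C triple bond, so the unsaturation ending is -yne.
The numbering direction is chosen so that numbering from this end puts the triple bond at C-2 rather than C-7.
With this numbering: the triple bond between C-2 and C-3.
The name is non-2-yne.

non-2-yne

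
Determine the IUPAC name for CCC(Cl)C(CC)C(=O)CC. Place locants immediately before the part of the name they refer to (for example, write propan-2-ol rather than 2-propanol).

Counting along the main chain through the carbonyl gives 7 carbons: the parent is heptane.
The principal characteristic group is a ketone (C=O on an internal carbon), named with the suffix -one.
The numbering direction is chosen so that numbering from this end puts the carbonyl group at C-3 rather than C-5.
This places the carbonyl at C-3; a chloro group at C-5; an ethyl group at C-4.
The substituents are ordered alphabetically, ignoring any di-/tri- multipliers.
The name is 5-chloro-4-ethylheptan-3-one.

5-chloro-4-ethylheptan-3-one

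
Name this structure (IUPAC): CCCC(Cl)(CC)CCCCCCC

The longest carbon chain is 11 atoms: the parent is undecane.
The numbering direction is chosen so that the substituent locant set {4,4} is lower than {8,8} at the first point of difference.
With this numbering: a chloro group at C-4; an ethyl group at C-4.
Substituent prefixes are cited in alphabetical order (multiplying prefixes like di-/tri- are ignored for ordering).
The name is 4-chloro-4-ethylundecane.

4-chloro-4-ethylundecane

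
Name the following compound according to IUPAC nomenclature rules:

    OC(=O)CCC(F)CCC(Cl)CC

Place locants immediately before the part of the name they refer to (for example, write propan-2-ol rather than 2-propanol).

7-chloro-4-fluorononanoic acid

The longest carbon chain that includes the –COOH group has 9 carbons, so the parent hydride is nonane.
The principal characteristic group is a carboxylic acid (terminal –COOH), named with the suffix -oic acid.
Choose the numbering such that the carboxylic acid carbon is C-1 by definition.
That gives a chloro group at C-7; a fluoro group at C-4.
Substituent prefixes are cited in alphabetical order (multiplying prefixes like di-/tri- are ignored for ordering).
The name is 7-chloro-4-fluorononanoic acid.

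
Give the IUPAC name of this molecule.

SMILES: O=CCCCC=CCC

oct-5-enal

Counting along the main chain through the –CHO group and the multiple bond gives 8 carbons: the parent is octane.
The principal characteristic group is an aldehyde (terminal –CHO), named with the suffix -al.
There is one C=C double bond, indicated by the ending -ene.
Choose the numbering such that the aldehyde carbon is C-1 by definition.
This places the double bond between C-5 and C-6.
Putting it together: oct-5-enal.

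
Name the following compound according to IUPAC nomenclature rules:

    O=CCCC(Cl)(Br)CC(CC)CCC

The longest chain bearing the –CHO group is 9 carbons long (nonane).
The highest-priority functional group is an aldehyde (terminal –CHO), so the name ends in -al.
Choose the numbering such that the aldehyde carbon is C-1 by definition.
This places a bromo group at C-4; a chloro group at C-4; an ethyl group at C-6.
Prefixes are listed alphabetically: bromo, chloro, ethyl.
Putting it together: 4-bromo-4-chloro-6-ethylnonanal.

4-bromo-4-chloro-6-ethylnonanal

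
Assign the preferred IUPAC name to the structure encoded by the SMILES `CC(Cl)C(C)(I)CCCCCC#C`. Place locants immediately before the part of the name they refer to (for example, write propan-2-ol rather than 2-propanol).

9-chloro-8-iodo-8-methyldec-1-yne

The longest carbon chain that includes the multiple bond has 10 carbons, so the parent hydride is decane.
The chain contains a C≡C triple bond, so the unsaturation ending is -yne.
Number the chain so that numbering from this end puts the triple bond at C-1 rather than C-9.
That gives the triple bond between C-1 and C-2; a chloro group at C-9; an iodo group at C-8; a methyl group at C-8.
The substituents are ordered alphabetically, ignoring any di-/tri- multipliers.
Assembling the pieces gives 9-chloro-8-iodo-8-methyldec-1-yne.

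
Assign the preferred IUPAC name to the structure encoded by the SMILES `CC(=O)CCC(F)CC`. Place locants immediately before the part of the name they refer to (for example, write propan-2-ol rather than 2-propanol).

The longest chain bearing the carbonyl is 7 carbons long (heptane).
The highest-priority functional group is a ketone (C=O on an internal carbon), so the name ends in -one.
Choose the numbering such that numbering from this end puts the carbonyl group at C-2 rather than C-6.
That gives the carbonyl at C-2; a fluoro group at C-5.
Assembling the pieces gives 5-fluoroheptan-2-one.

5-fluoroheptan-2-one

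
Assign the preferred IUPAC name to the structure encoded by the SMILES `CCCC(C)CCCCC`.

The longest continuous carbon chain has 9 atoms, so the parent hydride is nonane.
Choose the numbering such that the substituent locant set {4} is lower than {6} at the first point of difference.
With this numbering: a methyl group at C-4.
Assembling the pieces gives 4-methylnonane.

4-methylnonane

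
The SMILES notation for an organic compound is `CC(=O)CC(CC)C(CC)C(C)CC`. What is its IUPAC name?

Counting along the main chain through the carbonyl gives 8 carbons: the parent is octane.
The highest-priority functional group is a ketone (C=O on an internal carbon), so the name ends in -one.
Number the chain so that numbering from this end puts the carbonyl group at C-2 rather than C-7.
With this numbering: the carbonyl at C-2; ethyl groups at C-4 and C-5; a methyl group at C-6.
Substituent prefixes are cited in alphabetical order (multiplying prefixes like di-/tri- are ignored for ordering).
Putting it together: 4,5-diethyl-6-methyloctan-2-one.

4,5-diethyl-6-methyloctan-2-one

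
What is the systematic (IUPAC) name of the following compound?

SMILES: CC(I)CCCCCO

6-iodoheptan-1-ol

Counting along the main chain through the –OH group gives 7 carbons: the parent is heptane.
The highest-priority functional group is an alcohol (–OH), so the name ends in -ol.
Number the chain so that numbering from this end puts the hydroxyl group at C-1 rather than C-7.
That gives the hydroxyl at C-1; an iodo group at C-6.
The name is 6-iodoheptan-1-ol.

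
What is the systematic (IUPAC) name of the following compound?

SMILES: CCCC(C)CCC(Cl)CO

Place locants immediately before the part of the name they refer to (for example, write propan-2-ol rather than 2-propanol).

Counting along the main chain through the –OH group gives 8 carbons: the parent is octane.
The highest-priority functional group is an alcohol (–OH), so the name ends in -ol.
Choose the numbering such that numbering from this end puts the hydroxyl group at C-1 rather than C-8.
With this numbering: the hydroxyl at C-1; a chloro group at C-2; a methyl group at C-5.
Prefixes are listed alphabetically: chloro, methyl.
Assembling the pieces gives 2-chloro-5-methyloctan-1-ol.

2-chloro-5-methyloctan-1-ol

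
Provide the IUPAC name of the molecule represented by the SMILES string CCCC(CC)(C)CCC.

The longest carbon chain is 7 atoms: the parent is heptane.
Both numbering directions give the same locant set; either may be used.
With this numbering: an ethyl group at C-4; a methyl group at C-4.
The substituents are ordered alphabetically, ignoring any di-/tri- multipliers.
Assembling the pieces gives 4-ethyl-4-methylheptane.

4-ethyl-4-methylheptane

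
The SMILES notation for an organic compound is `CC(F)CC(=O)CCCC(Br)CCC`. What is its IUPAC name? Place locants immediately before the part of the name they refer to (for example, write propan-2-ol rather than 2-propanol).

8-bromo-2-fluoroundecan-4-one

The longest carbon chain that includes the carbonyl has 11 carbons, so the parent hydride is undecane.
The highest-priority functional group is a ketone (C=O on an internal carbon), so the name ends in -one.
The numbering direction is chosen so that numbering from this end puts the carbonyl group at C-4 rather than C-8.
With this numbering: the carbonyl at C-4; a bromo group at C-8; a fluoro group at C-2.
The substituents are ordered alphabetically, ignoring any di-/tri- multipliers.
Assembling the pieces gives 8-bromo-2-fluoroundecan-4-one.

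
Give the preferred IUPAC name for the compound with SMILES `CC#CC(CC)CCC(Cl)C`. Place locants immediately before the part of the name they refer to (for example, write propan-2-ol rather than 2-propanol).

Counting along the main chain through the multiple bond gives 8 carbons: the parent is octane.
The chain contains a C≡C triple bond, so the unsaturation ending is -yne.
The numbering direction is chosen so that numbering from this end puts the triple bond at C-2 rather than C-6.
That gives the triple bond between C-2 and C-3; a chloro group at C-7; an ethyl group at C-4.
The substituents are ordered alphabetically, ignoring any di-/tri- multipliers.
Putting it together: 7-chloro-4-ethyloct-2-yne.

7-chloro-4-ethyloct-2-yne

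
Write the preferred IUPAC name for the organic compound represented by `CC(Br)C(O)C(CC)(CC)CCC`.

Counting along the main chain through the –OH group gives 7 carbons: the parent is heptane.
The principal characteristic group is an alcohol (–OH), named with the suffix -ol.
The numbering direction is chosen so that numbering from this end puts the hydroxyl group at C-3 rather than C-5.
This places the hydroxyl at C-3; a bromo group at C-2; two ethyl groups at C-4.
Prefixes are listed alphabetically: bromo, ethyl.
The name is 2-bromo-4,4-diethylheptan-3-ol.

2-bromo-4,4-diethylheptan-3-ol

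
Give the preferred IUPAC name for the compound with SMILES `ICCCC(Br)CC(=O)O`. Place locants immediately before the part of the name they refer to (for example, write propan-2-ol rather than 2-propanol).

3-bromo-6-iodohexanoic acid

The longest carbon chain that includes the –COOH group has 6 carbons, so the parent hydride is hexane.
A carboxylic acid (terminal –COOH) is the principal characteristic group, giving the suffix -oic acid.
The numbering direction is chosen so that the carboxylic acid carbon is C-1 by definition.
That gives a bromo group at C-3; an iodo group at C-6.
Prefixes are listed alphabetically: bromo, iodo.
Putting it together: 3-bromo-6-iodohexanoic acid.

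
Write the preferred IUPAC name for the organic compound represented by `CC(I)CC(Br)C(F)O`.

2-bromo-1-fluoro-4-iodopentan-1-ol

The longest chain bearing the –OH group is 5 carbons long (pentane).
The highest-priority functional group is an alcohol (–OH), so the name ends in -ol.
Choose the numbering such that numbering from this end puts the hydroxyl group at C-1 rather than C-5.
This places the hydroxyl at C-1; a bromo group at C-2; a fluoro group at C-1; an iodo group at C-4.
Prefixes are listed alphabetically: bromo, fluoro, iodo.
Putting it together: 2-bromo-1-fluoro-4-iodopentan-1-ol.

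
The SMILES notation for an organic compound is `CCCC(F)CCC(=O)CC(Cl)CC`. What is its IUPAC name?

The longest chain bearing the carbonyl is 11 carbons long (undecane).
A ketone (C=O on an internal carbon) is the principal characteristic group, giving the suffix -one.
Choose the numbering such that numbering from this end puts the carbonyl group at C-5 rather than C-7.
That gives the carbonyl at C-5; a chloro group at C-3; a fluoro group at C-8.
The substituents are ordered alphabetically, ignoring any di-/tri- multipliers.
Assembling the pieces gives 3-chloro-8-fluoroundecan-5-one.

3-chloro-8-fluoroundecan-5-one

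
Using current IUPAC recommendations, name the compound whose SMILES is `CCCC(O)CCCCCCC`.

The longest carbon chain that includes the –OH group has 11 carbons, so the parent hydride is undecane.
The highest-priority functional group is an alcohol (–OH), so the name ends in -ol.
The numbering direction is chosen so that numbering from this end puts the hydroxyl group at C-4 rather than C-8.
This places the hydroxyl at C-4.
The name is undecan-4-ol.

undecan-4-ol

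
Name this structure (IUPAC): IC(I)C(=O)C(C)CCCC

1,1-diiodo-3-methylheptan-2-one

Counting along the main chain through the carbonyl gives 7 carbons: the parent is heptane.
The highest-priority functional group is a ketone (C=O on an internal carbon), so the name ends in -one.
The numbering direction is chosen so that numbering from this end puts the carbonyl group at C-2 rather than C-6.
This places the carbonyl at C-2; two iodo groups at C-1; a methyl group at C-3.
The substituents are ordered alphabetically, ignoring any di-/tri- multipliers.
The name is 1,1-diiodo-3-methylheptan-2-one.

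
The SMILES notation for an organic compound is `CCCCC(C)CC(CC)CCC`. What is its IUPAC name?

The parent chain contains 10 carbons (decane).
Number the chain so that the substituent locant set {4,6} is lower than {5,7} at the first point of difference.
This places an ethyl group at C-4; a methyl group at C-6.
Substituent prefixes are cited in alphabetical order (multiplying prefixes like di-/tri- are ignored for ordering).
Putting it together: 4-ethyl-6-methyldecane.

4-ethyl-6-methyldecane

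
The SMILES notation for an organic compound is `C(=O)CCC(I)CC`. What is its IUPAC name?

The longest carbon chain that includes the –CHO group has 6 carbons, so the parent hydride is hexane.
An aldehyde (terminal –CHO) is the principal characteristic group, giving the suffix -al.
Choose the numbering such that the aldehyde carbon is C-1 by definition.
That gives an iodo group at C-4.
Assembling the pieces gives 4-iodohexanal.

4-iodohexanal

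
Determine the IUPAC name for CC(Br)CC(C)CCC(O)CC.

8-bromo-6-methylnonan-3-ol

Counting along the main chain through the –OH group gives 9 carbons: the parent is nonane.
The highest-priority functional group is an alcohol (–OH), so the name ends in -ol.
The numbering direction is chosen so that numbering from this end puts the hydroxyl group at C-3 rather than C-7.
This places the hydroxyl at C-3; a bromo group at C-8; a methyl group at C-6.
Substituent prefixes are cited in alphabetical order (multiplying prefixes like di-/tri- are ignored for ordering).
Putting it together: 8-bromo-6-methylnonan-3-ol.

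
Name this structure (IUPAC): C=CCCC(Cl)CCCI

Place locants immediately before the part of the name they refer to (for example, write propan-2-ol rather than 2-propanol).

5-chloro-8-iodooct-1-ene

The longest chain bearing the multiple bond is 8 carbons long (octane).
There is one C=C double bond, indicated by the ending -ene.
The numbering direction is chosen so that numbering from this end puts the double bond at C-1 rather than C-7.
This places the double bond between C-1 and C-2; a chloro group at C-5; an iodo group at C-8.
Substituent prefixes are cited in alphabetical order (multiplying prefixes like di-/tri- are ignored for ordering).
Putting it together: 5-chloro-8-iodooct-1-ene.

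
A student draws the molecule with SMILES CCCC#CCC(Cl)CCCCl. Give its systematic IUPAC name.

7,10-dichlorodec-4-yne

The longest carbon chain that includes the multiple bond has 10 carbons, so the parent hydride is decane.
There is one C≡C triple bond, indicated by the ending -yne.
Choose the numbering such that numbering from this end puts the triple bond at C-4 rather than C-6.
This places the triple bond between C-4 and C-5; chloro groups at C-7 and C-10.
The name is 7,10-dichlorodec-4-yne.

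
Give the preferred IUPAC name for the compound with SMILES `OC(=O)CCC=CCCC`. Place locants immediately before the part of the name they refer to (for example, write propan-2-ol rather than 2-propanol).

oct-4-enoic acid

The longest chain bearing the –COOH group and the multiple bond is 8 carbons long (octane).
The highest-priority functional group is a carboxylic acid (terminal –COOH), so the name ends in -oic acid.
A C=C double bond in the chain gives the infix -ene-.
Number the chain so that the carboxylic acid carbon is C-1 by definition.
That gives the double bond between C-4 and C-5.
The name is oct-4-enoic acid.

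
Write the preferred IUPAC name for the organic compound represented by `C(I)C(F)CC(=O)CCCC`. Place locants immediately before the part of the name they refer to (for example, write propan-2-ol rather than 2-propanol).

2-fluoro-1-iodooctan-4-one

Counting along the main chain through the carbonyl gives 8 carbons: the parent is octane.
The principal characteristic group is a ketone (C=O on an internal carbon), named with the suffix -one.
The numbering direction is chosen so that numbering from this end puts the carbonyl group at C-4 rather than C-5.
That gives the carbonyl at C-4; a fluoro group at C-2; an iodo group at C-1.
The substituents are ordered alphabetically, ignoring any di-/tri- multipliers.
Assembling the pieces gives 2-fluoro-1-iodooctan-4-one.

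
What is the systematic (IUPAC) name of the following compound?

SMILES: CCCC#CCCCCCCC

Counting along the main chain through the multiple bond gives 12 carbons: the parent is dodecane.
There is one C≡C triple bond, indicated by the ending -yne.
The numbering direction is chosen so that numbering from this end puts the triple bond at C-4 rather than C-8.
That gives the triple bond between C-4 and C-5.
Assembling the pieces gives dodec-4-yne.

dodec-4-yne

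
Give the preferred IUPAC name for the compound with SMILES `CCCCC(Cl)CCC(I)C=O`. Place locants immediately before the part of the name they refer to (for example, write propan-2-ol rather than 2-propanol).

5-chloro-2-iodononanal

The longest chain bearing the –CHO group is 9 carbons long (nonane).
The principal characteristic group is an aldehyde (terminal –CHO), named with the suffix -al.
The numbering direction is chosen so that the aldehyde carbon is C-1 by definition.
With this numbering: a chloro group at C-5; an iodo group at C-2.
Prefixes are listed alphabetically: chloro, iodo.
Putting it together: 5-chloro-2-iodononanal.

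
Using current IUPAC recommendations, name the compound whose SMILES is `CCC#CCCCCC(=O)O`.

non-6-ynoic acid

The longest chain bearing the –COOH group and the multiple bond is 9 carbons long (nonane).
The principal characteristic group is a carboxylic acid (terminal –COOH), named with the suffix -oic acid.
A C≡C triple bond in the chain gives the infix -yne-.
Number the chain so that the carboxylic acid carbon is C-1 by definition.
That gives the triple bond between C-6 and C-7.
The name is non-6-ynoic acid.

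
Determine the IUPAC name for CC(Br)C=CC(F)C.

The longest chain bearing the multiple bond is 6 carbons long (hexane).
The chain contains a C=C double bond, so the unsaturation ending is -ene.
Number the chain so that the locant sets are identical either way, so the alphabetically earlier bromo substituent takes the lower locant (2 rather than 5).
This places the double bond between C-3 and C-4; a bromo group at C-2; a fluoro group at C-5.
Prefixes are listed alphabetically: bromo, fluoro.
The name is 2-bromo-5-fluorohex-3-ene.

2-bromo-5-fluorohex-3-ene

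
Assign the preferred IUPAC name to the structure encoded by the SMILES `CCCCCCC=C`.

The longest carbon chain that includes the multiple bond has 8 carbons, so the parent hydride is octane.
There is one C=C double bond, indicated by the ending -ene.
The numbering direction is chosen so that numbering from this end puts the double bond at C-1 rather than C-7.
With this numbering: the double bond between C-1 and C-2.
Assembling the pieces gives oct-1-ene.

oct-1-ene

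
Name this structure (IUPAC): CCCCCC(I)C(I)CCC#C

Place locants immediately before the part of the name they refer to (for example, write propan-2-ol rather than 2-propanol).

The longest chain bearing the multiple bond is 11 carbons long (undecane).
A C≡C triple bond in the chain gives the infix -yne-.
Number the chain so that numbering from this end puts the triple bond at C-1 rather than C-10.
With this numbering: the triple bond between C-1 and C-2; iodo groups at C-5 and C-6.
The name is 5,6-diiodoundec-1-yne.

5,6-diiodoundec-1-yne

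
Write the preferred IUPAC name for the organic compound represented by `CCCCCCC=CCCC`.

The longest carbon chain that includes the multiple bond has 11 carbons, so the parent hydride is undecane.
The chain contains a C=C double bond, so the unsaturation ending is -ene.
Number the chain so that numbering from this end puts the double bond at C-4 rather than C-7.
With this numbering: the double bond between C-4 and C-5.
Putting it together: undec-4-ene.

undec-4-ene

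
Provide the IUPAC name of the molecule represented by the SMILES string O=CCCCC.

The longest carbon chain that includes the –CHO group has 5 carbons, so the parent hydride is pentane.
The principal characteristic group is an aldehyde (terminal –CHO), named with the suffix -al.
Number the chain so that the aldehyde carbon is C-1 by definition.
Assembling the pieces gives pentanal.

pentanal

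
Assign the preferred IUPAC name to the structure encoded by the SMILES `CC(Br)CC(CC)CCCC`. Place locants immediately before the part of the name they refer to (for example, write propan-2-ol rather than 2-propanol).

2-bromo-4-ethyloctane

The longest carbon chain is 8 atoms: the parent is octane.
Number the chain so that the substituent locant set {2,4} is lower than {5,7} at the first point of difference.
With this numbering: a bromo group at C-2; an ethyl group at C-4.
Substituent prefixes are cited in alphabetical order (multiplying prefixes like di-/tri- are ignored for ordering).
The name is 2-bromo-4-ethyloctane.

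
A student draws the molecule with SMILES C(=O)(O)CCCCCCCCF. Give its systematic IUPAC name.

9-fluorononanoic acid

The longest chain bearing the –COOH group is 9 carbons long (nonane).
The principal characteristic group is a carboxylic acid (terminal –COOH), named with the suffix -oic acid.
Number the chain so that the carboxylic acid carbon is C-1 by definition.
That gives a fluoro group at C-9.
Assembling the pieces gives 9-fluorononanoic acid.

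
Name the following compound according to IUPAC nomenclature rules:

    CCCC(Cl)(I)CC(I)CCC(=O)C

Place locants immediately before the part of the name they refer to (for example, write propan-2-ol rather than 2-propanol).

7-chloro-5,7-diiododecan-2-one

Counting along the main chain through the carbonyl gives 10 carbons: the parent is decane.
The principal characteristic group is a ketone (C=O on an internal carbon), named with the suffix -one.
The numbering direction is chosen so that numbering from this end puts the carbonyl group at C-2 rather than C-9.
That gives the carbonyl at C-2; a chloro group at C-7; iodo groups at C-5 and C-7.
Prefixes are listed alphabetically: chloro, iodo.
The name is 7-chloro-5,7-diiododecan-2-one.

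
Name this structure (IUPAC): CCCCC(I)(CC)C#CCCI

The longest chain bearing the multiple bond is 9 carbons long (nonane).
The chain contains a C≡C triple bond, so the unsaturation ending is -yne.
The numbering direction is chosen so that numbering from this end puts the triple bond at C-3 rather than C-6.
That gives the triple bond between C-3 and C-4; an ethyl group at C-5; iodo groups at C-1 and C-5.
The substituents are ordered alphabetically, ignoring any di-/tri- multipliers.
Assembling the pieces gives 5-ethyl-1,5-diiodonon-3-yne.

5-ethyl-1,5-diiodonon-3-yne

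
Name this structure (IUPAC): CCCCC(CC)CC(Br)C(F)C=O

The longest carbon chain that includes the –CHO group has 9 carbons, so the parent hydride is nonane.
An aldehyde (terminal –CHO) is the principal characteristic group, giving the suffix -al.
Choose the numbering such that the aldehyde carbon is C-1 by definition.
This places a bromo group at C-3; an ethyl group at C-5; a fluoro group at C-2.
Substituent prefixes are cited in alphabetical order (multiplying prefixes like di-/tri- are ignored for ordering).
Assembling the pieces gives 3-bromo-5-ethyl-2-fluorononanal.

3-bromo-5-ethyl-2-fluorononanal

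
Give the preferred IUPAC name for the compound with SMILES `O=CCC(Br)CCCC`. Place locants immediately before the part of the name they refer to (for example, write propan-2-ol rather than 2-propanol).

The longest carbon chain that includes the –CHO group has 7 carbons, so the parent hydride is heptane.
The highest-priority functional group is an aldehyde (terminal –CHO), so the name ends in -al.
Choose the numbering such that the aldehyde carbon is C-1 by definition.
This places a bromo group at C-3.
The name is 3-bromoheptanal.

3-bromoheptanal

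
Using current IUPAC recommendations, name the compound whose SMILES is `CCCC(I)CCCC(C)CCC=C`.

The longest carbon chain that includes the multiple bond has 12 carbons, so the parent hydride is dodecane.
The chain contains a C=C double bond, so the unsaturation ending is -ene.
The numbering direction is chosen so that numbering from this end puts the double bond at C-1 rather than C-11.
With this numbering: the double bond between C-1 and C-2; an iodo group at C-9; a methyl group at C-5.
Prefixes are listed alphabetically: iodo, methyl.
Putting it together: 9-iodo-5-methyldodec-1-ene.

9-iodo-5-methyldodec-1-ene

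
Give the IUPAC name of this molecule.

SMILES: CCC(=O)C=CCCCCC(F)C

Counting along the main chain through the carbonyl and the multiple bond gives 11 carbons: the parent is undecane.
The highest-priority functional group is a ketone (C=O on an internal carbon), so the name ends in -one.
The chain contains a C=C double bond, so the unsaturation ending is -ene.
The numbering direction is chosen so that numbering from this end puts the carbonyl group at C-3 rather than C-9.
With this numbering: the carbonyl at C-3; the double bond between C-4 and C-5; a fluoro group at C-10.
Assembling the pieces gives 10-fluoroundec-4-en-3-one.

10-fluoroundec-4-en-3-one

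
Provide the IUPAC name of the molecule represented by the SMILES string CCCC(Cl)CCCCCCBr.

1-bromo-7-chlorodecane

The longest continuous carbon chain has 10 atoms, so the parent hydride is decane.
Number the chain so that the substituent locant set {1,7} is lower than {4,10} at the first point of difference.
With this numbering: a bromo group at C-1; a chloro group at C-7.
Substituent prefixes are cited in alphabetical order (multiplying prefixes like di-/tri- are ignored for ordering).
Putting it together: 1-bromo-7-chlorodecane.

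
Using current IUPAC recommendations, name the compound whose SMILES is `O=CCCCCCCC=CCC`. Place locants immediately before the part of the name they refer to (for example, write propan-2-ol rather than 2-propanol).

undec-8-enal

The longest carbon chain that includes the –CHO group and the multiple bond has 11 carbons, so the parent hydride is undecane.
The principal characteristic group is an aldehyde (terminal –CHO), named with the suffix -al.
The chain contains a C=C double bond, so the unsaturation ending is -ene.
Number the chain so that the aldehyde carbon is C-1 by definition.
With this numbering: the double bond between C-8 and C-9.
The name is undec-8-enal.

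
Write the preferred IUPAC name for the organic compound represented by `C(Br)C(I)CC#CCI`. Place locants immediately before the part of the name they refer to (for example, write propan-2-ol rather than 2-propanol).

6-bromo-1,5-diiodohex-2-yne

The longest carbon chain that includes the multiple bond has 6 carbons, so the parent hydride is hexane.
A C≡C triple bond in the chain gives the infix -yne-.
Number the chain so that numbering from this end puts the triple bond at C-2 rather than C-4.
That gives the triple bond between C-2 and C-3; a bromo group at C-6; iodo groups at C-1 and C-5.
Prefixes are listed alphabetically: bromo, iodo.
The name is 6-bromo-1,5-diiodohex-2-yne.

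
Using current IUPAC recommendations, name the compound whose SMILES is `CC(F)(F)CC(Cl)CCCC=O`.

The longest carbon chain that includes the –CHO group has 8 carbons, so the parent hydride is octane.
The principal characteristic group is an aldehyde (terminal –CHO), named with the suffix -al.
Number the chain so that the aldehyde carbon is C-1 by definition.
That gives a chloro group at C-5; two fluoro groups at C-7.
The substituents are ordered alphabetically, ignoring any di-/tri- multipliers.
Putting it together: 5-chloro-7,7-difluorooctanal.

5-chloro-7,7-difluorooctanal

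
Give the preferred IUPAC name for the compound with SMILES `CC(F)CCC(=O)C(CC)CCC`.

The longest chain bearing the carbonyl is 9 carbons long (nonane).
A ketone (C=O on an internal carbon) is the principal characteristic group, giving the suffix -one.
The numbering direction is chosen so that the substituent locant set {2,6} is lower than {4,8} at the first point of difference.
This places the carbonyl at C-5; an ethyl group at C-6; a fluoro group at C-2.
Prefixes are listed alphabetically: ethyl, fluoro.
Assembling the pieces gives 6-ethyl-2-fluorononan-5-one.

6-ethyl-2-fluorononan-5-one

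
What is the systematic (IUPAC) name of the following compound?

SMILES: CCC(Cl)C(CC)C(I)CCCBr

The longest continuous carbon chain has 8 atoms, so the parent hydride is octane.
The numbering direction is chosen so that the substituent locant set {1,4,5,6} is lower than {3,4,5,8} at the first point of difference.
This places a bromo group at C-1; a chloro group at C-6; an ethyl group at C-5; an iodo group at C-4.
The substituents are ordered alphabetically, ignoring any di-/tri- multipliers.
Assembling the pieces gives 1-bromo-6-chloro-5-ethyl-4-iodooctane.

1-bromo-6-chloro-5-ethyl-4-iodooctane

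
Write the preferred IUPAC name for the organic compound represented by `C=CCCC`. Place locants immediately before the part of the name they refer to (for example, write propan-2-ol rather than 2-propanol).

pent-1-ene

The longest carbon chain that includes the multiple bond has 5 carbons, so the parent hydride is pentane.
A C=C double bond in the chain gives the infix -ene-.
Number the chain so that numbering from this end puts the double bond at C-1 rather than C-4.
This places the double bond between C-1 and C-2.
Putting it together: pent-1-ene.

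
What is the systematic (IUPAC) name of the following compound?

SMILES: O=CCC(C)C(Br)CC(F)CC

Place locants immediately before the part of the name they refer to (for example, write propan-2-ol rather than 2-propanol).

4-bromo-6-fluoro-3-methyloctanal

The longest chain bearing the –CHO group is 8 carbons long (octane).
The principal characteristic group is an aldehyde (terminal –CHO), named with the suffix -al.
The numbering direction is chosen so that the aldehyde carbon is C-1 by definition.
That gives a bromo group at C-4; a fluoro group at C-6; a methyl group at C-3.
Prefixes are listed alphabetically: bromo, fluoro, methyl.
Putting it together: 4-bromo-6-fluoro-3-methyloctanal.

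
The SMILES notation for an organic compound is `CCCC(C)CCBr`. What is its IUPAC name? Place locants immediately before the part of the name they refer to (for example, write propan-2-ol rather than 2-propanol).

The longest continuous carbon chain has 6 atoms, so the parent hydride is hexane.
Number the chain so that the substituent locant set {1,3} is lower than {4,6} at the first point of difference.
With this numbering: a bromo group at C-1; a methyl group at C-3.
Substituent prefixes are cited in alphabetical order (multiplying prefixes like di-/tri- are ignored for ordering).
The name is 1-bromo-3-methylhexane.

1-bromo-3-methylhexane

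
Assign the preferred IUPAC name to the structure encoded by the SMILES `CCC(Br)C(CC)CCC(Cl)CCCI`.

8-bromo-4-chloro-7-ethyl-1-iododecane

The parent chain contains 10 carbons (decane).
Number the chain so that the substituent locant set {1,4,7,8} is lower than {3,4,7,10} at the first point of difference.
With this numbering: a bromo group at C-8; a chloro group at C-4; an ethyl group at C-7; an iodo group at C-1.
Substituent prefixes are cited in alphabetical order (multiplying prefixes like di-/tri- are ignored for ordering).
The name is 8-bromo-4-chloro-7-ethyl-1-iododecane.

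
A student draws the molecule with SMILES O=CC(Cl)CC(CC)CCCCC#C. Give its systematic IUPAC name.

2-chloro-4-ethyldec-9-ynal

The longest carbon chain that includes the –CHO group and the multiple bond has 10 carbons, so the parent hydride is decane.
The highest-priority functional group is an aldehyde (terminal –CHO), so the name ends in -al.
The chain contains a C≡C triple bond, so the unsaturation ending is -yne.
The numbering direction is chosen so that the aldehyde carbon is C-1 by definition.
This places the triple bond between C-9 and C-10; a chloro group at C-2; an ethyl group at C-4.
Substituent prefixes are cited in alphabetical order (multiplying prefixes like di-/tri- are ignored for ordering).
The name is 2-chloro-4-ethyldec-9-ynal.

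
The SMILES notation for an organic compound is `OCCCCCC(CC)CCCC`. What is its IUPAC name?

6-ethyldecan-1-ol

The longest chain bearing the –OH group is 10 carbons long (decane).
The principal characteristic group is an alcohol (–OH), named with the suffix -ol.
Choose the numbering such that numbering from this end puts the hydroxyl group at C-1 rather than C-10.
This places the hydroxyl at C-1; an ethyl group at C-6.
Putting it together: 6-ethyldecan-1-ol.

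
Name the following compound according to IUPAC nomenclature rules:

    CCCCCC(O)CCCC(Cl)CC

10-chlorododecan-6-ol

The longest chain bearing the –OH group is 12 carbons long (dodecane).
The principal characteristic group is an alcohol (–OH), named with the suffix -ol.
Choose the numbering such that numbering from this end puts the hydroxyl group at C-6 rather than C-7.
That gives the hydroxyl at C-6; a chloro group at C-10.
Putting it together: 10-chlorododecan-6-ol.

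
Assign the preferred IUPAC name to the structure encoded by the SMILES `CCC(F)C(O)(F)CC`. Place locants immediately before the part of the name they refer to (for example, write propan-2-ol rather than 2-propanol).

The longest carbon chain that includes the –OH group has 6 carbons, so the parent hydride is hexane.
The principal characteristic group is an alcohol (–OH), named with the suffix -ol.
Number the chain so that numbering from this end puts the hydroxyl group at C-3 rather than C-4.
That gives the hydroxyl at C-3; fluoro groups at C-3 and C-4.
The name is 3,4-difluorohexan-3-ol.

3,4-difluorohexan-3-ol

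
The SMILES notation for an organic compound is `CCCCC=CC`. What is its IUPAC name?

hept-2-ene

The longest chain bearing the multiple bond is 7 carbons long (heptane).
A C=C double bond in the chain gives the infix -ene-.
Number the chain so that numbering from this end puts the double bond at C-2 rather than C-5.
This places the double bond between C-2 and C-3.
The name is hept-2-ene.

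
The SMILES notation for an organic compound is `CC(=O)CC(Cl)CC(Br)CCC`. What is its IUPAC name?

6-bromo-4-chlorononan-2-one

The longest chain bearing the carbonyl is 9 carbons long (nonane).
A ketone (C=O on an internal carbon) is the principal characteristic group, giving the suffix -one.
Choose the numbering such that numbering from this end puts the carbonyl group at C-2 rather than C-8.
That gives the carbonyl at C-2; a bromo group at C-6; a chloro group at C-4.
Prefixes are listed alphabetically: bromo, chloro.
Putting it together: 6-bromo-4-chlorononan-2-one.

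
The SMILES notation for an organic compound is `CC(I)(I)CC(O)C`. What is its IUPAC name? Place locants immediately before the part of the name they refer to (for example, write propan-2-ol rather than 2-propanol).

The longest carbon chain that includes the –OH group has 5 carbons, so the parent hydride is pentane.
An alcohol (–OH) is the principal characteristic group, giving the suffix -ol.
The numbering direction is chosen so that numbering from this end puts the hydroxyl group at C-2 rather than C-4.
This places the hydroxyl at C-2; two iodo groups at C-4.
The name is 4,4-diiodopentan-2-ol.

4,4-diiodopentan-2-ol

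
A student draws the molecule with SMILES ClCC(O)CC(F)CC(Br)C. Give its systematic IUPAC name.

6-bromo-1-chloro-4-fluoroheptan-2-ol

The longest chain bearing the –OH group is 7 carbons long (heptane).
The principal characteristic group is an alcohol (–OH), named with the suffix -ol.
The numbering direction is chosen so that numbering from this end puts the hydroxyl group at C-2 rather than C-6.
This places the hydroxyl at C-2; a bromo group at C-6; a chloro group at C-1; a fluoro group at C-4.
The substituents are ordered alphabetically, ignoring any di-/tri- multipliers.
Assembling the pieces gives 6-bromo-1-chloro-4-fluoroheptan-2-ol.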